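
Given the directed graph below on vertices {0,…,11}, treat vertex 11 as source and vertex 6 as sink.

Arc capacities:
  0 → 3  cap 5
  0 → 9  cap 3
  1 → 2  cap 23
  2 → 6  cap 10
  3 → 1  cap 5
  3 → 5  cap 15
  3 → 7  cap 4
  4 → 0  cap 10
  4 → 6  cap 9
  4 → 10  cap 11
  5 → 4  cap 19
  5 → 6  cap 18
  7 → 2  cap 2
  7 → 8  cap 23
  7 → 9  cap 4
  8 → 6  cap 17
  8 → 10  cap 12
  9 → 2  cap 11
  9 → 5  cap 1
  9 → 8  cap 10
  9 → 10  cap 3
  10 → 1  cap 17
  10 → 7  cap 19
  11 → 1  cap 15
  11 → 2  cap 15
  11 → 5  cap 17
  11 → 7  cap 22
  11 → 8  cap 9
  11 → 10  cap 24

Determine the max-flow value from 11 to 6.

augment #1: 11→2→6 bottleneck 10, total now 10
augment #2: 11→5→6 bottleneck 17, total now 27
augment #3: 11→8→6 bottleneck 9, total now 36
augment #4: 11→7→8→6 bottleneck 8, total now 44
augment #5: 11→7→9→5→6 bottleneck 1, total now 45

Maximum flow value: 45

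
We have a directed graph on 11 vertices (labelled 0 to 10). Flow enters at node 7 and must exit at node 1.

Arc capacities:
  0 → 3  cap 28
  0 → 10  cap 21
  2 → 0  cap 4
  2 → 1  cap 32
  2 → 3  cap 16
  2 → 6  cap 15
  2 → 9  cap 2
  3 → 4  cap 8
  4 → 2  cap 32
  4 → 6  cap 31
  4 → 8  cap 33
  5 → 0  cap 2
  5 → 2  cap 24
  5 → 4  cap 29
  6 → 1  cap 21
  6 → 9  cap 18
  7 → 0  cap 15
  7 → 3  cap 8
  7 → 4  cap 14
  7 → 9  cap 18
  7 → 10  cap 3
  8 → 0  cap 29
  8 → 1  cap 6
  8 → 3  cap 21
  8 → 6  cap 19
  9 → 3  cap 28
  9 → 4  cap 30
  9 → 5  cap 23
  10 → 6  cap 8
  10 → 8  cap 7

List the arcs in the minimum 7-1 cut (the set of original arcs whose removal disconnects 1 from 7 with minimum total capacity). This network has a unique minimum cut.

Min-cut arcs: {(3,4), (7,4), (7,9), (10,6), (10,8)} (total capacity 55)

augment #1: 7→4→2→1 push 14
augment #2: 7→10→6→1 push 3
augment #3: 7→0→10→6→1 push 5
augment #4: 7→0→10→8→1 push 6
augment #5: 7→3→4→2→1 push 8
augment #6: 7→9→4→2→1 push 10
augment #7: 7→9→4→6→1 push 8
augment #8: 7→0→10→8→6→1 push 1
max flow = 55; residual-reachable set from 7 gives S-side
cut edges (S→T): {(3,4), (7,4), (7,9), (10,6), (10,8)} total cap 55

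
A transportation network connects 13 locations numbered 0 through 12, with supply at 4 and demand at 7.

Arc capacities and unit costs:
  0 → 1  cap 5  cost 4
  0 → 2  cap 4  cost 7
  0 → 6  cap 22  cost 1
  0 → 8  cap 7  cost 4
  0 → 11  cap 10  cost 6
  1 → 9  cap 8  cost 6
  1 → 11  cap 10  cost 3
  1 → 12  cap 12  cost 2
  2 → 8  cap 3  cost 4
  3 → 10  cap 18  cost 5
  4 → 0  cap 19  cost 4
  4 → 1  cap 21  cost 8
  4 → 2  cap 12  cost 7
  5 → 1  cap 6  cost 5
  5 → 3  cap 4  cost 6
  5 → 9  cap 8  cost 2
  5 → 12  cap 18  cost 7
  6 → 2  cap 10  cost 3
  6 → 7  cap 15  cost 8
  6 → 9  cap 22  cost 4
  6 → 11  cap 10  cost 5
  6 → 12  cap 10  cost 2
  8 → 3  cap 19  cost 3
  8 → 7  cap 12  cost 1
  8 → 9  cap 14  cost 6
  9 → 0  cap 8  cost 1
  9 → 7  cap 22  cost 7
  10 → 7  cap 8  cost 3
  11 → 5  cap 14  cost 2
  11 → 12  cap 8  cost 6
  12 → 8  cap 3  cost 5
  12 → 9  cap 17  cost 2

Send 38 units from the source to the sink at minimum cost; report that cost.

shortest-cost path #1: 4→0→8→7 push 7 @ unit cost 9 (adds 63)
shortest-cost path #2: 4→2→8→7 push 3 @ unit cost 12 (adds 36)
shortest-cost path #3: 4→0→6→7 push 12 @ unit cost 13 (adds 156)
shortest-cost path #4: 4→1→12→8→7 push 2 @ unit cost 16 (adds 32)
shortest-cost path #5: 4→1→12→9→7 push 10 @ unit cost 19 (adds 190)
shortest-cost path #6: 4→1→9→7 push 4 @ unit cost 21 (adds 84)
total cost = 561

Minimum cost for 38 units: 561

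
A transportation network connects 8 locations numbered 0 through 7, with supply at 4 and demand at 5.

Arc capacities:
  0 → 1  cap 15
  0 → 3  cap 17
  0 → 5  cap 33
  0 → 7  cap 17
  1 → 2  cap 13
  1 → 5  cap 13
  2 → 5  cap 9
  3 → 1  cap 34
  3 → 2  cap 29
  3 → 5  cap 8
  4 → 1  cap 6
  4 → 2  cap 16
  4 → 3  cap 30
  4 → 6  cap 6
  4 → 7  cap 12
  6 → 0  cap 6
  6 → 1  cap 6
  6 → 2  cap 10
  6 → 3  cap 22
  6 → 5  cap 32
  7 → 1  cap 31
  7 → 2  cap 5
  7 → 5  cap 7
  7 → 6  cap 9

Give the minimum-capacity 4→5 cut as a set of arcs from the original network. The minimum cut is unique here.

augment #1: 4→1→5 push 6
augment #2: 4→2→5 push 9
augment #3: 4→3→5 push 8
augment #4: 4→6→5 push 6
augment #5: 4→7→5 push 7
augment #6: 4→3→1→5 push 7
augment #7: 4→7→6→5 push 5
max flow = 48; residual-reachable set from 4 gives S-side
cut edges (S→T): {(1,5), (2,5), (3,5), (4,6), (4,7)} total cap 48

Min-cut arcs: {(1,5), (2,5), (3,5), (4,6), (4,7)} (total capacity 48)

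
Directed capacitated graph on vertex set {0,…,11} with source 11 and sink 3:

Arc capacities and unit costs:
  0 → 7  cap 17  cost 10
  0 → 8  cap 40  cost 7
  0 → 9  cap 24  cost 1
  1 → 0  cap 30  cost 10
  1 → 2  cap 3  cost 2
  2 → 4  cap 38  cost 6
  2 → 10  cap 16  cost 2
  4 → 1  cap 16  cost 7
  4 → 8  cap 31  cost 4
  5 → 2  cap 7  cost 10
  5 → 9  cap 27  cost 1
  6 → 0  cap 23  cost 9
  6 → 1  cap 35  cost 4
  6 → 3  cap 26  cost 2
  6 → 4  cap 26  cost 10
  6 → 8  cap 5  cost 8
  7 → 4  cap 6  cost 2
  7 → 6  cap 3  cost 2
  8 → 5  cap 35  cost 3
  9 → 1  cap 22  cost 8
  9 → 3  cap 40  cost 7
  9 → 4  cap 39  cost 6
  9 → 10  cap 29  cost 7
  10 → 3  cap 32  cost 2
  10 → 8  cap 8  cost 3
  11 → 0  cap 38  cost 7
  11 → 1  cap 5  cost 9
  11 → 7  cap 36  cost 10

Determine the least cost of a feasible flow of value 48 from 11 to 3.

shortest-cost path #1: 11→7→6→3 push 3 @ unit cost 14 (adds 42)
shortest-cost path #2: 11→0→9→3 push 24 @ unit cost 15 (adds 360)
shortest-cost path #3: 11→1→2→10→3 push 3 @ unit cost 15 (adds 45)
shortest-cost path #4: 11→0→8→5→9→3 push 14 @ unit cost 25 (adds 350)
shortest-cost path #5: 11→7→4→8→5→9→3 push 2 @ unit cost 27 (adds 54)
shortest-cost path #6: 11→7→4→8→5→9→10→3 push 2 @ unit cost 29 (adds 58)
total cost = 909

Minimum cost for 48 units: 909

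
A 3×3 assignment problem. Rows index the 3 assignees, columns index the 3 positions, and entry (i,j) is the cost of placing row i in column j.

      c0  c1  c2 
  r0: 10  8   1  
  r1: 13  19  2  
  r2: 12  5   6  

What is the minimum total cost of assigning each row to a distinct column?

optimal assignment: row0→col0 (cost 10), row1→col2 (cost 2), row2→col1 (cost 5)
total = 10 + 2 + 5 = 17

Minimum assignment cost: 17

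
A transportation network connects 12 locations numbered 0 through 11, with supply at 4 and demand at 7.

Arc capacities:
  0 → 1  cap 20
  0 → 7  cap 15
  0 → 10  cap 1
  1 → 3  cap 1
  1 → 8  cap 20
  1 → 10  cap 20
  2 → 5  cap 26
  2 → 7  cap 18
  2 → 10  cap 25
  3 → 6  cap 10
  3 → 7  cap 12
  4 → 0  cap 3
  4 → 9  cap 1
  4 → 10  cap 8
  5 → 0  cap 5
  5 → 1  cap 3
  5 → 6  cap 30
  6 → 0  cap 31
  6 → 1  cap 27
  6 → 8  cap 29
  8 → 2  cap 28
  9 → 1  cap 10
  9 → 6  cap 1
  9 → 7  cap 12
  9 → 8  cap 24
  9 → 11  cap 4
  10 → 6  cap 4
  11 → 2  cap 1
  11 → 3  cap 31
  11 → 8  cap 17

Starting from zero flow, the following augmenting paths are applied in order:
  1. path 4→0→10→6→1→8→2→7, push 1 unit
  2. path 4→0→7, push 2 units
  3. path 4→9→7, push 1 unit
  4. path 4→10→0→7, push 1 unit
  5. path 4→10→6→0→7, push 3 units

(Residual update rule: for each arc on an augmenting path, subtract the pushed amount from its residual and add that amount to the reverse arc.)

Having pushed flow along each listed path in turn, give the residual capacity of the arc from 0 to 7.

after path 1 (4→0→10→6→1→8→2→7, push 1): res(0,7)=15
after path 2 (4→0→7, push 2): res(0,7)=13
after path 3 (4→9→7, push 1): res(0,7)=13
after path 4 (4→10→0→7, push 1): res(0,7)=12
after path 5 (4→10→6→0→7, push 3): res(0,7)=9

Residual capacity of (0,7): 9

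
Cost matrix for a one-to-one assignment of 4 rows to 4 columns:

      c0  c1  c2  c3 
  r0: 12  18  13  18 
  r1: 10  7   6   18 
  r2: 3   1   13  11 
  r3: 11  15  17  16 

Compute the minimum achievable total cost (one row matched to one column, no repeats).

Minimum assignment cost: 35

optimal assignment: row0→col0 (cost 12), row1→col2 (cost 6), row2→col1 (cost 1), row3→col3 (cost 16)
total = 12 + 6 + 1 + 16 = 35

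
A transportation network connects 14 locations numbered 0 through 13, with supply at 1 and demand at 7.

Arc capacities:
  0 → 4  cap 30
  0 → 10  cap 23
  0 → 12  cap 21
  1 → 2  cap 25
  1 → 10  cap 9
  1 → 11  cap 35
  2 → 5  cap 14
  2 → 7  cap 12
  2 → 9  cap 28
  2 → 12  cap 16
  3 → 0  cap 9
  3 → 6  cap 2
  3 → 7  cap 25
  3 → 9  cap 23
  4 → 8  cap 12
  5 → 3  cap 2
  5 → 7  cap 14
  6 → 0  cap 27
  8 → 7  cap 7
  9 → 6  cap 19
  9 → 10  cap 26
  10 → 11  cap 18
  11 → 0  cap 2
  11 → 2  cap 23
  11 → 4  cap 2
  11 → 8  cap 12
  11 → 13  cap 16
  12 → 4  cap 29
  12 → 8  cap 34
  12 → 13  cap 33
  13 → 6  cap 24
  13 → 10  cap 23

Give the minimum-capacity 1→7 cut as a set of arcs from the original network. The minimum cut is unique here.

augment #1: 1→2→7 push 12
augment #2: 1→2→5→7 push 13
augment #3: 1→11→8→7 push 7
augment #4: 1→11→2→5→7 push 1
max flow = 33; residual-reachable set from 1 gives S-side
cut edges (S→T): {(2,5), (2,7), (8,7)} total cap 33

Min-cut arcs: {(2,5), (2,7), (8,7)} (total capacity 33)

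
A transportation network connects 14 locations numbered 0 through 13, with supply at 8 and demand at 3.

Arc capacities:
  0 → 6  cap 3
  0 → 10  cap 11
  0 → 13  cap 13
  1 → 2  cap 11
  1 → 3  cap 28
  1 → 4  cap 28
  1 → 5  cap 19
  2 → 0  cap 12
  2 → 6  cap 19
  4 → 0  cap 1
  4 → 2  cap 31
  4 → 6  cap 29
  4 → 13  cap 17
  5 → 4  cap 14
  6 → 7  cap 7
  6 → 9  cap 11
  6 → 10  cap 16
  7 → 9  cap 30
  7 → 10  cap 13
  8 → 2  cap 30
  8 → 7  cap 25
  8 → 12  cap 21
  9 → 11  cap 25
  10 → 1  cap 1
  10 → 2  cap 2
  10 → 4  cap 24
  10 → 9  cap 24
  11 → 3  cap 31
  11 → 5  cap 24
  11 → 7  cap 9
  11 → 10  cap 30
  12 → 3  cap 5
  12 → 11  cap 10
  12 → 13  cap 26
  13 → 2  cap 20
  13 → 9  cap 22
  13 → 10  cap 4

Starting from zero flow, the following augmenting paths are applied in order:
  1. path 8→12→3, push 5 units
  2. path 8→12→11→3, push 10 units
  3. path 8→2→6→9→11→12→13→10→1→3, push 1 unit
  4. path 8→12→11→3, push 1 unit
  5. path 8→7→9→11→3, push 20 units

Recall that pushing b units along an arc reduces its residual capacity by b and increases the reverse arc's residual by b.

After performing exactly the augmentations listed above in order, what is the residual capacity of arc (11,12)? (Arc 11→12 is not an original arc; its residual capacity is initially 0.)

after path 1 (8→12→3, push 5): res(11,12)=0
after path 2 (8→12→11→3, push 10): res(11,12)=10
after path 3 (8→2→6→9→11→12→13→10→1→3, push 1): res(11,12)=9
after path 4 (8→12→11→3, push 1): res(11,12)=10
after path 5 (8→7→9→11→3, push 20): res(11,12)=10

Residual capacity of (11,12): 10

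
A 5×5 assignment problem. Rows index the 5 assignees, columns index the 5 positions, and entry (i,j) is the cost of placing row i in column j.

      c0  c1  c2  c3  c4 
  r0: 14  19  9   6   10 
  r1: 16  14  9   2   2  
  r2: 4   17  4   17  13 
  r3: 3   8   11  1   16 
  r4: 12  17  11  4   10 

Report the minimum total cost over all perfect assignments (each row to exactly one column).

Minimum assignment cost: 27

optimal assignment: row0→col2 (cost 9), row1→col4 (cost 2), row2→col0 (cost 4), row3→col1 (cost 8), row4→col3 (cost 4)
total = 9 + 2 + 4 + 8 + 4 = 27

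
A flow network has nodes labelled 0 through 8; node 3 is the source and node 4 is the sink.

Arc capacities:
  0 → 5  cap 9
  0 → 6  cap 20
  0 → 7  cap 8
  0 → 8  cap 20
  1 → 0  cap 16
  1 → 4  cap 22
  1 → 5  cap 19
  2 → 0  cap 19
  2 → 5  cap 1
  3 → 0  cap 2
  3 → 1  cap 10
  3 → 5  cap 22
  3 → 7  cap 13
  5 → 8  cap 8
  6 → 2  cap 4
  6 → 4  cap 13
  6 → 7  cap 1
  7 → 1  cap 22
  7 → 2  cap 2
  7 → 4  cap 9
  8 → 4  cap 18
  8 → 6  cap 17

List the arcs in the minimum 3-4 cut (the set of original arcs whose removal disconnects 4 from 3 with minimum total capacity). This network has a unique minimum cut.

Min-cut arcs: {(3,0), (3,1), (3,7), (5,8)} (total capacity 33)

augment #1: 3→1→4 push 10
augment #2: 3→7→4 push 9
augment #3: 3→0→6→4 push 2
augment #4: 3→5→8→4 push 8
augment #5: 3→7→1→4 push 4
max flow = 33; residual-reachable set from 3 gives S-side
cut edges (S→T): {(3,0), (3,1), (3,7), (5,8)} total cap 33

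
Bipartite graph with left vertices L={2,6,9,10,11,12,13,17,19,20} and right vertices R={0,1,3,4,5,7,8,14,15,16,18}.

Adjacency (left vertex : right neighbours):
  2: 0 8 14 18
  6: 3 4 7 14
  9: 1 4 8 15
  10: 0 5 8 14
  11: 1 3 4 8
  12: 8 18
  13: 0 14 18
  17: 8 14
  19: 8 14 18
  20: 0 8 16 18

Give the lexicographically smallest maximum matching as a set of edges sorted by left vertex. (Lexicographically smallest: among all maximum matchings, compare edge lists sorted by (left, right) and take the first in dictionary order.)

|M| = 9 (so the lex-smallest maximum matching has 9 edges)
process left vertices in ascending order; for each, take the smallest-labelled available neighbour that still permits 9 edges overall, or leave it unmatched if none does
lex-smallest matching: {2-0, 6-3, 9-1, 10-5, 11-4, 12-8, 13-14, 19-18, 20-16}

Lex-smallest maximum matching: {(2,0), (6,3), (9,1), (10,5), (11,4), (12,8), (13,14), (19,18), (20,16)}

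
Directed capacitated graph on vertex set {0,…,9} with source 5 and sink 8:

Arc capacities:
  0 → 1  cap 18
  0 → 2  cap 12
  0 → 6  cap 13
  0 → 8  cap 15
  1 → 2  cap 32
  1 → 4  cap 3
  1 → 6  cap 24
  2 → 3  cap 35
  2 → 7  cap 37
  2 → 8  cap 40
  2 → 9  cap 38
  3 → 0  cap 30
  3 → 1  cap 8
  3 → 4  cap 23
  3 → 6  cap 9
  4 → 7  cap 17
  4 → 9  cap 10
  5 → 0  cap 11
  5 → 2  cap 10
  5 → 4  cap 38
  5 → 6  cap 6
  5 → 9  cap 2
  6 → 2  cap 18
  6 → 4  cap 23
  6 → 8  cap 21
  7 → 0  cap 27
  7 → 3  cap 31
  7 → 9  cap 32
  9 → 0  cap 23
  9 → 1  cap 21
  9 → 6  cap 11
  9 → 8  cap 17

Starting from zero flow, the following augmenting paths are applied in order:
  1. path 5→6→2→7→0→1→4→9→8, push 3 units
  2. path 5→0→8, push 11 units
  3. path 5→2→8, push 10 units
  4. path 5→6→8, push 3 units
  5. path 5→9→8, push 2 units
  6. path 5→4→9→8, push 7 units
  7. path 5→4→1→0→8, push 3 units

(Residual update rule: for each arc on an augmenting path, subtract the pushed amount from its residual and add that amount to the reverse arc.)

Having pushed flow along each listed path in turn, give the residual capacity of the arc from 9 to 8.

Residual capacity of (9,8): 5

after path 1 (5→6→2→7→0→1→4→9→8, push 3): res(9,8)=14
after path 2 (5→0→8, push 11): res(9,8)=14
after path 3 (5→2→8, push 10): res(9,8)=14
after path 4 (5→6→8, push 3): res(9,8)=14
after path 5 (5→9→8, push 2): res(9,8)=12
after path 6 (5→4→9→8, push 7): res(9,8)=5
after path 7 (5→4→1→0→8, push 3): res(9,8)=5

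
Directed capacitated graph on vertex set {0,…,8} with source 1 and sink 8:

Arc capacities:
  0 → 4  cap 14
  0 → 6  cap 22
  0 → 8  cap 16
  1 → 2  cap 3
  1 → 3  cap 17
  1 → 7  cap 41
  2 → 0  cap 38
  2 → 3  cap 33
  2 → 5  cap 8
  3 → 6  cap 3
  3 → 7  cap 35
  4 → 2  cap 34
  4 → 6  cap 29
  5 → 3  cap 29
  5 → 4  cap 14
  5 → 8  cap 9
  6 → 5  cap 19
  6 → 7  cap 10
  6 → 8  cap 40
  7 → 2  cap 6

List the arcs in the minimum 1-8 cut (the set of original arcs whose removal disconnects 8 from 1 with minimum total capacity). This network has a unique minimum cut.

augment #1: 1→2→0→8 push 3
augment #2: 1→3→6→8 push 3
augment #3: 1→7→2→0→8 push 6
max flow = 12; residual-reachable set from 1 gives S-side
cut edges (S→T): {(1,2), (3,6), (7,2)} total cap 12

Min-cut arcs: {(1,2), (3,6), (7,2)} (total capacity 12)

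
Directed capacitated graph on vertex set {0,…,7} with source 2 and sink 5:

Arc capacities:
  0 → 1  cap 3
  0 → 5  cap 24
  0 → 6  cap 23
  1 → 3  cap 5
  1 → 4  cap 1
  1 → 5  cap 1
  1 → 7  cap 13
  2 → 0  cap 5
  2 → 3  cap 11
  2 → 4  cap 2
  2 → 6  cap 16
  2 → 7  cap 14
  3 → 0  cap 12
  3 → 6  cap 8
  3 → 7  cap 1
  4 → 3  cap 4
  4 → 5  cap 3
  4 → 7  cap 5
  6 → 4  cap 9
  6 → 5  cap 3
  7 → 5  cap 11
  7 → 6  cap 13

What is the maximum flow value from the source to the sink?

Maximum flow value: 34

augment #1: 2→0→5 bottleneck 5, total now 5
augment #2: 2→4→5 bottleneck 2, total now 7
augment #3: 2→6→5 bottleneck 3, total now 10
augment #4: 2→7→5 bottleneck 11, total now 21
augment #5: 2→3→0→5 bottleneck 11, total now 32
augment #6: 2→6→4→5 bottleneck 1, total now 33
augment #7: 2→6→4→3→0→5 bottleneck 1, total now 34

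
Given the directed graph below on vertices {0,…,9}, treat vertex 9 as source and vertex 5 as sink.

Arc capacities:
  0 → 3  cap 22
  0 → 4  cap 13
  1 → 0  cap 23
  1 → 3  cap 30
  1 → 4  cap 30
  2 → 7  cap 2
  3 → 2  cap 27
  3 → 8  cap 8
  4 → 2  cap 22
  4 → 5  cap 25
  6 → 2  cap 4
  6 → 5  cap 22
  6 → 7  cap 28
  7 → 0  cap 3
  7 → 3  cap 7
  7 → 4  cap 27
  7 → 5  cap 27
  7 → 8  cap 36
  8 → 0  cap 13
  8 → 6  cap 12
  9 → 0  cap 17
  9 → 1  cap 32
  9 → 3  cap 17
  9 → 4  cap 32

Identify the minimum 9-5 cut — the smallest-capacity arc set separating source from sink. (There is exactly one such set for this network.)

Min-cut arcs: {(2,7), (3,8), (4,5)} (total capacity 35)

augment #1: 9→4→5 push 25
augment #2: 9→3→2→7→5 push 2
augment #3: 9→3→8→6→5 push 8
max flow = 35; residual-reachable set from 9 gives S-side
cut edges (S→T): {(2,7), (3,8), (4,5)} total cap 35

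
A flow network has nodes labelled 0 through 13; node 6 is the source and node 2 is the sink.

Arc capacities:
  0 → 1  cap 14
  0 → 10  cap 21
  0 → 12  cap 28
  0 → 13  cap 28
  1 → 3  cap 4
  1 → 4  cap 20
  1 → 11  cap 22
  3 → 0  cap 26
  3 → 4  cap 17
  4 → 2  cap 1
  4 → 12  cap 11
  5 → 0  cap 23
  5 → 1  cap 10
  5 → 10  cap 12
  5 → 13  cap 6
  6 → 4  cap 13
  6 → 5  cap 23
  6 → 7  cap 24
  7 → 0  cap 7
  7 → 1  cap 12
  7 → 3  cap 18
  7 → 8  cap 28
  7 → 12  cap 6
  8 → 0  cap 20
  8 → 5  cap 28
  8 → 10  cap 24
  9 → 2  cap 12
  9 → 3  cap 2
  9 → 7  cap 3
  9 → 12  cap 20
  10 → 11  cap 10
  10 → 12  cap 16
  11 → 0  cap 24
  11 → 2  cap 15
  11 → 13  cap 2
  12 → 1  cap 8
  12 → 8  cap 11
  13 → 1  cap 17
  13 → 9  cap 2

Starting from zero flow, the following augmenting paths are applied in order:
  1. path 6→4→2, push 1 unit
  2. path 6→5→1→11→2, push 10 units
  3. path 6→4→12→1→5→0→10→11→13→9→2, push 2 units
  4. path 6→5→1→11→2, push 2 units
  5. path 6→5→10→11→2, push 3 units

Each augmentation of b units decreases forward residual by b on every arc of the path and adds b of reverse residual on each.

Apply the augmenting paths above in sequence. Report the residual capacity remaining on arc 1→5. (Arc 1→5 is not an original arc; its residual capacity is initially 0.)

after path 1 (6→4→2, push 1): res(1,5)=0
after path 2 (6→5→1→11→2, push 10): res(1,5)=10
after path 3 (6→4→12→1→5→0→10→11→13→9→2, push 2): res(1,5)=8
after path 4 (6→5→1→11→2, push 2): res(1,5)=10
after path 5 (6→5→10→11→2, push 3): res(1,5)=10

Residual capacity of (1,5): 10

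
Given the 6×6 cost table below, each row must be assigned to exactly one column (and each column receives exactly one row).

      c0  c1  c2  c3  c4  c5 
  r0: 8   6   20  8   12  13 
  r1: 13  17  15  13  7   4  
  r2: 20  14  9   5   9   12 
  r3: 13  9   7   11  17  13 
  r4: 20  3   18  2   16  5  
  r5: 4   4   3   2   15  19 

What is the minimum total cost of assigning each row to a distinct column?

optimal assignment: row0→col1 (cost 6), row1→col5 (cost 4), row2→col4 (cost 9), row3→col2 (cost 7), row4→col3 (cost 2), row5→col0 (cost 4)
total = 6 + 4 + 9 + 7 + 2 + 4 = 32

Minimum assignment cost: 32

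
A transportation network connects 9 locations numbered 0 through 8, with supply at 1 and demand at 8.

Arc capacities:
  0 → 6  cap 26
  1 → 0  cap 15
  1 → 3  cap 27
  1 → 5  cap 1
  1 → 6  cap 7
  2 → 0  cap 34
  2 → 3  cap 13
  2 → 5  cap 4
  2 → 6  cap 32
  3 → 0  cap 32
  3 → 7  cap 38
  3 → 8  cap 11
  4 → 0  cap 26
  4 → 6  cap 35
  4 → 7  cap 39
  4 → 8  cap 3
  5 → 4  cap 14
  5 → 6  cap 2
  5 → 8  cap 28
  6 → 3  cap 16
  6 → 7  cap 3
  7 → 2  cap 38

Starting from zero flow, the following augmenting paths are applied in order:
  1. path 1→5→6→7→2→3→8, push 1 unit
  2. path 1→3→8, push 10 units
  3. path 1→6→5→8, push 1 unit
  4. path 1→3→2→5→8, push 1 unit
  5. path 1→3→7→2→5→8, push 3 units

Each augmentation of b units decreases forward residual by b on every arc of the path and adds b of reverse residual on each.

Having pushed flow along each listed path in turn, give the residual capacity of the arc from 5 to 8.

after path 1 (1→5→6→7→2→3→8, push 1): res(5,8)=28
after path 2 (1→3→8, push 10): res(5,8)=28
after path 3 (1→6→5→8, push 1): res(5,8)=27
after path 4 (1→3→2→5→8, push 1): res(5,8)=26
after path 5 (1→3→7→2→5→8, push 3): res(5,8)=23

Residual capacity of (5,8): 23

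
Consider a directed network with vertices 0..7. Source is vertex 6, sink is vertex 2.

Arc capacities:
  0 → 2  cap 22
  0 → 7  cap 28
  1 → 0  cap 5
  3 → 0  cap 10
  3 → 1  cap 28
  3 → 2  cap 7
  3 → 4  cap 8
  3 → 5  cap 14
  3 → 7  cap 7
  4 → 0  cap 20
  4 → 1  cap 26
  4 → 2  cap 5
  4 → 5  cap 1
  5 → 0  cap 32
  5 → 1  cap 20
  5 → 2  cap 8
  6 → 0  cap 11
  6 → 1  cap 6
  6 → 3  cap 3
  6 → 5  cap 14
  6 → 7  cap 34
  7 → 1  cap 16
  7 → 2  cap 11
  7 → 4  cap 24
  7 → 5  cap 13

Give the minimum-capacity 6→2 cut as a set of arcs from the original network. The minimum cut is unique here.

augment #1: 6→0→2 push 11
augment #2: 6→3→2 push 3
augment #3: 6→5→2 push 8
augment #4: 6→7→2 push 11
augment #5: 6→1→0→2 push 5
augment #6: 6→5→0→2 push 6
augment #7: 6→7→4→2 push 5
max flow = 49; residual-reachable set from 6 gives S-side
cut edges (S→T): {(0,2), (4,2), (5,2), (6,3), (7,2)} total cap 49

Min-cut arcs: {(0,2), (4,2), (5,2), (6,3), (7,2)} (total capacity 49)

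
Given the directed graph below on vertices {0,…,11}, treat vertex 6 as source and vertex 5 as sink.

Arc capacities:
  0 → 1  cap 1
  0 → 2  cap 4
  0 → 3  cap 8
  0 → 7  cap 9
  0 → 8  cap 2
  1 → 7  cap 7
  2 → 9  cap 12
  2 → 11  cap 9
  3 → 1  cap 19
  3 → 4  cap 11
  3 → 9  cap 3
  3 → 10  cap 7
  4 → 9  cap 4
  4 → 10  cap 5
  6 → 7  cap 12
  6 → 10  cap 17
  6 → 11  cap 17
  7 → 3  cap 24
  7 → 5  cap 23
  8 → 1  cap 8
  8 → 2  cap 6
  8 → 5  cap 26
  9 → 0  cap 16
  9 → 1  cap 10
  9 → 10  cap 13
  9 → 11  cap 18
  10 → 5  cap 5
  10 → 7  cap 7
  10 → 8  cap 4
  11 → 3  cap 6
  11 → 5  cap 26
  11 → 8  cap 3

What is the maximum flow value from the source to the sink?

augment #1: 6→7→5 bottleneck 12, total now 12
augment #2: 6→10→5 bottleneck 5, total now 17
augment #3: 6→11→5 bottleneck 17, total now 34
augment #4: 6→10→7→5 bottleneck 7, total now 41
augment #5: 6→10→8→5 bottleneck 4, total now 45

Maximum flow value: 45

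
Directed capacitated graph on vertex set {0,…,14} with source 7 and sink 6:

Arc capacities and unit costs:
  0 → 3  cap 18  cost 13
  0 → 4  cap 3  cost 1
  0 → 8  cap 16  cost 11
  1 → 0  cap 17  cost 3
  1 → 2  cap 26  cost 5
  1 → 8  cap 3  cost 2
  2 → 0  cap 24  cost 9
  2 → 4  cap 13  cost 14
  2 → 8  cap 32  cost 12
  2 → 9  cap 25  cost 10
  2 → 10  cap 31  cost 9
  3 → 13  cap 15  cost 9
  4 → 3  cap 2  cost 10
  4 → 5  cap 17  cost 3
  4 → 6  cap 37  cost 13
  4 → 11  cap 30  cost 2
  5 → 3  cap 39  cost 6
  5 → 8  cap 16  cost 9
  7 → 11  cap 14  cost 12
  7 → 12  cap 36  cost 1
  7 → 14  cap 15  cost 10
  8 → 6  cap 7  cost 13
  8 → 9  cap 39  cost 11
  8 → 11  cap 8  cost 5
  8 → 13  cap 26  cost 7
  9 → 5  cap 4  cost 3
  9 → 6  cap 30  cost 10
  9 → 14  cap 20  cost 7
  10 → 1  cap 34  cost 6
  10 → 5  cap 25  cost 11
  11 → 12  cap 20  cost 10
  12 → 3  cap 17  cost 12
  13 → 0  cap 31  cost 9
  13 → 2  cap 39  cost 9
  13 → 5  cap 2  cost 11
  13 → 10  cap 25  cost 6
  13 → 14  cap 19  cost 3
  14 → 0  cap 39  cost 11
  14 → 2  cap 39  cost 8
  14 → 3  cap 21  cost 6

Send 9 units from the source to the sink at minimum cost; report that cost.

shortest-cost path #1: 7→14→0→4→6 push 3 @ unit cost 35 (adds 105)
shortest-cost path #2: 7→14→2→9→6 push 6 @ unit cost 38 (adds 228)
total cost = 333

Minimum cost for 9 units: 333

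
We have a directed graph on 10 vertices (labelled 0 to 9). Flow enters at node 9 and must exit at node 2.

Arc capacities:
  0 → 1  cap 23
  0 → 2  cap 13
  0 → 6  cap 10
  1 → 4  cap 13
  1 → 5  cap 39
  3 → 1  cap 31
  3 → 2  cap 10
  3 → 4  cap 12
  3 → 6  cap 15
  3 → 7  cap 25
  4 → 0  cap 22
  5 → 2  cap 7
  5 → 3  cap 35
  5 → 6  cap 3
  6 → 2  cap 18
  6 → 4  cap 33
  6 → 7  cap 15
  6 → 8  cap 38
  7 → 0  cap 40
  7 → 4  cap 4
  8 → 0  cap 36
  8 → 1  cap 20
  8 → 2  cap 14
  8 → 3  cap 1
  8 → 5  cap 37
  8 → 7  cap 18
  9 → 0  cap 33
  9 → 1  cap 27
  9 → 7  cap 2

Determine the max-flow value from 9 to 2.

augment #1: 9→0→2 bottleneck 13, total now 13
augment #2: 9→0→6→2 bottleneck 10, total now 23
augment #3: 9→1→5→2 bottleneck 7, total now 30
augment #4: 9→1→5→3→2 bottleneck 10, total now 40
augment #5: 9→1→5→6→2 bottleneck 3, total now 43
augment #6: 9→1→5→3→6→2 bottleneck 5, total now 48
augment #7: 9→1→5→3→6→8→2 bottleneck 2, total now 50
augment #8: 9→0→1→5→3→6→8→2 bottleneck 8, total now 58

Maximum flow value: 58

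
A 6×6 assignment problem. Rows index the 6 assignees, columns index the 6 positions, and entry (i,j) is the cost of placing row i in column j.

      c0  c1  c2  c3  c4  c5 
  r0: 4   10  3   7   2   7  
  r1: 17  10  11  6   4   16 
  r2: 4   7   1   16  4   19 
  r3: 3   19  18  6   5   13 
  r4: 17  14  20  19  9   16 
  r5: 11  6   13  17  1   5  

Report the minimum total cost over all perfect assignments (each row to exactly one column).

Minimum assignment cost: 31

optimal assignment: row0→col4 (cost 2), row1→col3 (cost 6), row2→col2 (cost 1), row3→col0 (cost 3), row4→col1 (cost 14), row5→col5 (cost 5)
total = 2 + 6 + 1 + 3 + 14 + 5 = 31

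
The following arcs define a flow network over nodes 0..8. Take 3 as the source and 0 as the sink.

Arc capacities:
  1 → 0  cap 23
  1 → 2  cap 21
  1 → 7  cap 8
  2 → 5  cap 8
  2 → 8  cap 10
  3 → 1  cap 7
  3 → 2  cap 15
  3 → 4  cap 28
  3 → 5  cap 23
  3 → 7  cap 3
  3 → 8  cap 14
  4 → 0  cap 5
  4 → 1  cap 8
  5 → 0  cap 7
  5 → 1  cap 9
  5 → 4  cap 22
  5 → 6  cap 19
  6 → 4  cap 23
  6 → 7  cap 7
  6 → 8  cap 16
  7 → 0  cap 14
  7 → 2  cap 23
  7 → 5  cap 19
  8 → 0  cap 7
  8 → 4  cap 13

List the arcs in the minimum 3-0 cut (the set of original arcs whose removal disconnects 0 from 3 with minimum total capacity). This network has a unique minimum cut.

Min-cut arcs: {(3,1), (3,7), (4,0), (4,1), (5,0), (5,1), (6,7), (8,0)} (total capacity 53)

augment #1: 3→1→0 push 7
augment #2: 3→4→0 push 5
augment #3: 3→5→0 push 7
augment #4: 3→7→0 push 3
augment #5: 3→8→0 push 7
augment #6: 3→4→1→0 push 8
augment #7: 3→5→1→0 push 8
augment #8: 3→5→1→7→0 push 1
augment #9: 3→5→6→7→0 push 7
max flow = 53; residual-reachable set from 3 gives S-side
cut edges (S→T): {(3,1), (3,7), (4,0), (4,1), (5,0), (5,1), (6,7), (8,0)} total cap 53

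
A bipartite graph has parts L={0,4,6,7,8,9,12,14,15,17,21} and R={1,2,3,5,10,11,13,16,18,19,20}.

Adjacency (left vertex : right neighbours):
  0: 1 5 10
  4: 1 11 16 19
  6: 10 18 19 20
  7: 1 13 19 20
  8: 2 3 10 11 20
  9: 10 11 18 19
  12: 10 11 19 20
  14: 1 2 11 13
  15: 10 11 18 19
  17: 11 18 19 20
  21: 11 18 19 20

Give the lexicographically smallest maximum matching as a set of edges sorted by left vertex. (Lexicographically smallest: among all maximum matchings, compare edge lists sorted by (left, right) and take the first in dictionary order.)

|M| = 10 (so the lex-smallest maximum matching has 10 edges)
process left vertices in ascending order; for each, take the smallest-labelled available neighbour that still permits 10 edges overall, or leave it unmatched if none does
lex-smallest matching: {0-1, 4-16, 6-10, 7-13, 8-3, 9-11, 12-19, 14-2, 15-18, 17-20}

Lex-smallest maximum matching: {(0,1), (4,16), (6,10), (7,13), (8,3), (9,11), (12,19), (14,2), (15,18), (17,20)}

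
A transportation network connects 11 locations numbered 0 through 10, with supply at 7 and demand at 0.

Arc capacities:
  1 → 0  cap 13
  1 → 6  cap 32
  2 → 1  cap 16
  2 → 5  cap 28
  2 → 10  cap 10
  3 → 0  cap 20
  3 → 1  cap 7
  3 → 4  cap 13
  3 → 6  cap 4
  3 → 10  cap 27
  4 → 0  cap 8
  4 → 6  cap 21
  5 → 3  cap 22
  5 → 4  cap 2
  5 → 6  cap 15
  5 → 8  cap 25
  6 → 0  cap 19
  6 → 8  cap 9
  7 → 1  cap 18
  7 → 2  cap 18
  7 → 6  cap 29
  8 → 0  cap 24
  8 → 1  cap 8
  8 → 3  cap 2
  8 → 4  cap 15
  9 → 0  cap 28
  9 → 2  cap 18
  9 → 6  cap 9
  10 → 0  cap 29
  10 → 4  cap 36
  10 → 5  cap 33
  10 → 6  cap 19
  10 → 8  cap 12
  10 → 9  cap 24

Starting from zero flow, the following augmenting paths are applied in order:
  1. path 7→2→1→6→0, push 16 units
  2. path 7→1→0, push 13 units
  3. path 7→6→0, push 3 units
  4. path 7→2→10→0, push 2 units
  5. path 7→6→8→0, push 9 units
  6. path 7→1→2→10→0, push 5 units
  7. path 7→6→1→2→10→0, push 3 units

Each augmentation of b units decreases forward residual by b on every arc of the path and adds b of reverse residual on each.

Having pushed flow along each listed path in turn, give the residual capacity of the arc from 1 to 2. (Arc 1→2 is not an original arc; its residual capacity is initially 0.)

Residual capacity of (1,2): 8

after path 1 (7→2→1→6→0, push 16): res(1,2)=16
after path 2 (7→1→0, push 13): res(1,2)=16
after path 3 (7→6→0, push 3): res(1,2)=16
after path 4 (7→2→10→0, push 2): res(1,2)=16
after path 5 (7→6→8→0, push 9): res(1,2)=16
after path 6 (7→1→2→10→0, push 5): res(1,2)=11
after path 7 (7→6→1→2→10→0, push 3): res(1,2)=8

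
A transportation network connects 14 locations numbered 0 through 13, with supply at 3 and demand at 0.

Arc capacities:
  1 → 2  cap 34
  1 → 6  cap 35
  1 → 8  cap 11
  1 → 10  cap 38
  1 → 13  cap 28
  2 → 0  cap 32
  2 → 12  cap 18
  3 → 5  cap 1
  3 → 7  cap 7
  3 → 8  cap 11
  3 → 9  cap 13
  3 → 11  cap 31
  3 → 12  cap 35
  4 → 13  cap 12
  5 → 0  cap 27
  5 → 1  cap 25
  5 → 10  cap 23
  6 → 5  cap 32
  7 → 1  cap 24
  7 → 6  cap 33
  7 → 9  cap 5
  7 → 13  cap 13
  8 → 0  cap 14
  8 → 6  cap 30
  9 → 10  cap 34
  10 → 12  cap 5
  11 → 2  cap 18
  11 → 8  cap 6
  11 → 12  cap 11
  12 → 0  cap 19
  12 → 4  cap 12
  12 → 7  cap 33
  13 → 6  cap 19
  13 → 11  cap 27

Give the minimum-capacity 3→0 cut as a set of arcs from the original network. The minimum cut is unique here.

augment #1: 3→5→0 push 1
augment #2: 3→8→0 push 11
augment #3: 3→12→0 push 19
augment #4: 3→11→2→0 push 18
augment #5: 3→11→8→0 push 3
augment #6: 3→7→1→2→0 push 7
augment #7: 3→11→8→6→5→0 push 3
augment #8: 3→12→7→1→2→0 push 7
augment #9: 3→12→7→6→5→0 push 9
augment #10: 3→11→12→7→6→5→0 push 7
augment #11: 3→9→10→12→7→6→5→0 push 5
max flow = 90; residual-reachable set from 3 gives S-side
cut edges (S→T): {(3,5), (3,7), (3,8), (3,11), (3,12), (10,12)} total cap 90

Min-cut arcs: {(3,5), (3,7), (3,8), (3,11), (3,12), (10,12)} (total capacity 90)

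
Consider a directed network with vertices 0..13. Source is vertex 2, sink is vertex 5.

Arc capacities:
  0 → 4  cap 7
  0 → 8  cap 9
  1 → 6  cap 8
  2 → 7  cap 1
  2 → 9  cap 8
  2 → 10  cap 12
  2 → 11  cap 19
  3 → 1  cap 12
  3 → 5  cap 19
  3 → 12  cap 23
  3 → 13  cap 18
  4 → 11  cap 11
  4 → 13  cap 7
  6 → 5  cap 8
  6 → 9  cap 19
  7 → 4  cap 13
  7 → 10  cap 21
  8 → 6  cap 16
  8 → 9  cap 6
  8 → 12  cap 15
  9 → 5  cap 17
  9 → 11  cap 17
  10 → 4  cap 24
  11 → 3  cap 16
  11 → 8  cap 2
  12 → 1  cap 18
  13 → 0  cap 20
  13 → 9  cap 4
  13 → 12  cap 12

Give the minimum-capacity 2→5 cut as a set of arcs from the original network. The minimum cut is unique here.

Min-cut arcs: {(2,9), (4,13), (11,3), (11,8)} (total capacity 33)

augment #1: 2→9→5 push 8
augment #2: 2→11→3→5 push 16
augment #3: 2→11→8→6→5 push 2
augment #4: 2→7→4→13→9→5 push 1
augment #5: 2→10→4→13→9→5 push 3
augment #6: 2→10→4→13→0→8→6→5 push 3
max flow = 33; residual-reachable set from 2 gives S-side
cut edges (S→T): {(2,9), (4,13), (11,3), (11,8)} total cap 33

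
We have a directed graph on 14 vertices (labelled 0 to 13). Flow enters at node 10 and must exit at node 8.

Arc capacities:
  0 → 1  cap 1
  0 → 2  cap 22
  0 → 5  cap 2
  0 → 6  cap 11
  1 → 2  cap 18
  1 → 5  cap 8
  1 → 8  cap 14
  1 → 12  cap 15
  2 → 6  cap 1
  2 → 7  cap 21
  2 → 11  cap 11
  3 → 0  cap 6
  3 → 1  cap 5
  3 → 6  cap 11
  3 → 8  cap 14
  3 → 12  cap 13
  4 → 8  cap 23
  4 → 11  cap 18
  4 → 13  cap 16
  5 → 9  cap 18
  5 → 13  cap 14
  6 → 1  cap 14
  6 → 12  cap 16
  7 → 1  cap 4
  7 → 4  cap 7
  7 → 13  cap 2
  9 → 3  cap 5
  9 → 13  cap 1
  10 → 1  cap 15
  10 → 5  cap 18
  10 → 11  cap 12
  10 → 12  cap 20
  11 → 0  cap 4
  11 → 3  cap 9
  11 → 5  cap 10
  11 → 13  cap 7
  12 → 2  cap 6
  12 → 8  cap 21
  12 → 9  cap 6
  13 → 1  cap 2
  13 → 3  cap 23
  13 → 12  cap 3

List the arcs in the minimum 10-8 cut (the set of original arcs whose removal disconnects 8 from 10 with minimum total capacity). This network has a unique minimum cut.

augment #1: 10→1→8 push 14
augment #2: 10→12→8 push 20
augment #3: 10→1→12→8 push 1
augment #4: 10→11→3→8 push 9
augment #5: 10→5→9→3→8 push 5
augment #6: 10→11→0→2→7→4→8 push 3
augment #7: 10→5→13→1→2→7→4→8 push 2
augment #8: 10→5→13→12→2→7→4→8 push 2
max flow = 56; residual-reachable set from 10 gives S-side
cut edges (S→T): {(1,8), (3,8), (7,4), (12,8)} total cap 56

Min-cut arcs: {(1,8), (3,8), (7,4), (12,8)} (total capacity 56)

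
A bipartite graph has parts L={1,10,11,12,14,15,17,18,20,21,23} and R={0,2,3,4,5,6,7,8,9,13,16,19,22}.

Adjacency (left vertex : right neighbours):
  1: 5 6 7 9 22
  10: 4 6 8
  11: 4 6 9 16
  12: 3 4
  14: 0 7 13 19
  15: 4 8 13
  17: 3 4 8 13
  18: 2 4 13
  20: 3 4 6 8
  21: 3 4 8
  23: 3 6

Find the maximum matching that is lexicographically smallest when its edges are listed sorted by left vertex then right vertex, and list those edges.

|M| = 9 (so the lex-smallest maximum matching has 9 edges)
process left vertices in ascending order; for each, take the smallest-labelled available neighbour that still permits 9 edges overall, or leave it unmatched if none does
lex-smallest matching: {1-5, 10-4, 11-9, 12-3, 14-0, 15-8, 17-13, 18-2, 20-6}

Lex-smallest maximum matching: {(1,5), (10,4), (11,9), (12,3), (14,0), (15,8), (17,13), (18,2), (20,6)}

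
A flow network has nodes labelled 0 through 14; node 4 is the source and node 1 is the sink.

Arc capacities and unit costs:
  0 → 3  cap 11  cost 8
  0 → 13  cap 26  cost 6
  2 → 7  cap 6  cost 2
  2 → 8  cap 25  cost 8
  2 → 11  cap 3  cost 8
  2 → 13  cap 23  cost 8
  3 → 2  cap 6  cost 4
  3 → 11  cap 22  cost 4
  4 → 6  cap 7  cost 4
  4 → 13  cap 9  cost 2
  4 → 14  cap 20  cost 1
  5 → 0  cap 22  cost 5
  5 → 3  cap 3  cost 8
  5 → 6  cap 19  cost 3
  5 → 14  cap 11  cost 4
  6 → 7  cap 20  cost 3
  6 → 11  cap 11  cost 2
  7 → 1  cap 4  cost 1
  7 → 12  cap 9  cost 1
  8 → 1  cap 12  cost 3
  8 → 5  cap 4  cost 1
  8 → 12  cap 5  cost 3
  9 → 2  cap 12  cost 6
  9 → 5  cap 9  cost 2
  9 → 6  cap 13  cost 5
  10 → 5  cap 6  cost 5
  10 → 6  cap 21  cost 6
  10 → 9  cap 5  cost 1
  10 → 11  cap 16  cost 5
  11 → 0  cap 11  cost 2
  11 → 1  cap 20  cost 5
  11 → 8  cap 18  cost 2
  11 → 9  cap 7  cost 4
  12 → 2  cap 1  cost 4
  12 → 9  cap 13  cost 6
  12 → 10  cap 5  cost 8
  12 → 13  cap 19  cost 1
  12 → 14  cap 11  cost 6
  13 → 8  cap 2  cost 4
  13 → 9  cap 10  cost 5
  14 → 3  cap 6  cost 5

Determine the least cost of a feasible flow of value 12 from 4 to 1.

Minimum cost for 12 units: 128

shortest-cost path #1: 4→6→7→1 push 4 @ unit cost 8 (adds 32)
shortest-cost path #2: 4→13→8→1 push 2 @ unit cost 9 (adds 18)
shortest-cost path #3: 4→6→11→1 push 3 @ unit cost 11 (adds 33)
shortest-cost path #4: 4→14→3→11→1 push 3 @ unit cost 15 (adds 45)
total cost = 128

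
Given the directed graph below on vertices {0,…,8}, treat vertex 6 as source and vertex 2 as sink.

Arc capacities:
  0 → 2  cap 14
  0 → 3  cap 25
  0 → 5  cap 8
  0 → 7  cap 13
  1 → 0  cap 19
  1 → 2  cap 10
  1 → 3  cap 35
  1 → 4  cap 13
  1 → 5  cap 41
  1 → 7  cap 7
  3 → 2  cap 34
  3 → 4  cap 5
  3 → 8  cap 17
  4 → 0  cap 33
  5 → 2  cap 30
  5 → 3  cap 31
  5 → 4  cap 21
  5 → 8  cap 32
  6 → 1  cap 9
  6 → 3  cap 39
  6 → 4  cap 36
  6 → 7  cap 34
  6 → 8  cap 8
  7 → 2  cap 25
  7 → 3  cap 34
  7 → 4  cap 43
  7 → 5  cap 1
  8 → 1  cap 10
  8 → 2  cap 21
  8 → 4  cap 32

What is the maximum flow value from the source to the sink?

augment #1: 6→1→2 bottleneck 9, total now 9
augment #2: 6→3→2 bottleneck 34, total now 43
augment #3: 6→7→2 bottleneck 25, total now 68
augment #4: 6→8→2 bottleneck 8, total now 76
augment #5: 6→3→8→2 bottleneck 5, total now 81
augment #6: 6→4→0→2 bottleneck 14, total now 95
augment #7: 6→7→5→2 bottleneck 1, total now 96
augment #8: 6→4→0→5→2 bottleneck 8, total now 104
augment #9: 6→7→3→8→2 bottleneck 8, total now 112
augment #10: 6→4→0→3→8→1→2 bottleneck 1, total now 113
augment #11: 6→4→0→3→8→1→5→2 bottleneck 3, total now 116

Maximum flow value: 116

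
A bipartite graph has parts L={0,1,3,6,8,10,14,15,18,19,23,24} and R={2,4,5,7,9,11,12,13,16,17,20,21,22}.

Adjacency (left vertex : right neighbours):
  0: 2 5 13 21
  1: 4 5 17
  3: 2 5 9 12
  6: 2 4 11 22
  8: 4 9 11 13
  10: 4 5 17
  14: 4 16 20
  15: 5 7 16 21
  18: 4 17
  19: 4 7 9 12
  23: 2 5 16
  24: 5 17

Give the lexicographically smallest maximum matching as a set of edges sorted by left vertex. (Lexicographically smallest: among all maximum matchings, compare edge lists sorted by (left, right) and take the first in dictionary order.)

Lex-smallest maximum matching: {(0,2), (1,4), (3,9), (6,11), (8,13), (10,5), (14,20), (15,7), (18,17), (19,12), (23,16)}

|M| = 11 (so the lex-smallest maximum matching has 11 edges)
process left vertices in ascending order; for each, take the smallest-labelled available neighbour that still permits 11 edges overall, or leave it unmatched if none does
lex-smallest matching: {0-2, 1-4, 3-9, 6-11, 8-13, 10-5, 14-20, 15-7, 18-17, 19-12, 23-16}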